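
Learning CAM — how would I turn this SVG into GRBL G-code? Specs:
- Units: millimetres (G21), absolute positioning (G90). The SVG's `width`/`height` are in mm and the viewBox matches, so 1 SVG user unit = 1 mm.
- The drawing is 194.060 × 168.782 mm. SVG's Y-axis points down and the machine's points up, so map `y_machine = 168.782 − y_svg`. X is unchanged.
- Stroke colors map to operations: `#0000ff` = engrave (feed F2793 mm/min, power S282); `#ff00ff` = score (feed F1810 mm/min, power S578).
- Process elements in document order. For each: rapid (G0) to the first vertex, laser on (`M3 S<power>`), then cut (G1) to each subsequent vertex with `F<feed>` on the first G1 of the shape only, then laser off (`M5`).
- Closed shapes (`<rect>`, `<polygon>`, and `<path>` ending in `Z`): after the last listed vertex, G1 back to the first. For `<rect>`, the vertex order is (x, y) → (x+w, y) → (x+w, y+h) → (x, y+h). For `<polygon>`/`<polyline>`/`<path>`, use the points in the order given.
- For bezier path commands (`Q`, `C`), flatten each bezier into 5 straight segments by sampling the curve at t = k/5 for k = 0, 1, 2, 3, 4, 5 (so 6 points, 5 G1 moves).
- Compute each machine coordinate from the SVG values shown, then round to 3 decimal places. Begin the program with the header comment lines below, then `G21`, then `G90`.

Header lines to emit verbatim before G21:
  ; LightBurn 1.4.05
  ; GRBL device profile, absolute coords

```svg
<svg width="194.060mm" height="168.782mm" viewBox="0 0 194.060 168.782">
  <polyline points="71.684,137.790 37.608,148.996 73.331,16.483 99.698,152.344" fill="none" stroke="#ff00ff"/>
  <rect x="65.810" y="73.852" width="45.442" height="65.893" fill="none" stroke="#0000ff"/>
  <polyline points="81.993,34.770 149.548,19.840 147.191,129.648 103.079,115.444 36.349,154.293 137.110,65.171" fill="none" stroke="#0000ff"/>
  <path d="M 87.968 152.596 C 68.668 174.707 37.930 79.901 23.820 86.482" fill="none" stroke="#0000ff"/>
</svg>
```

Since the viewBox matches the mm dimensions, user units are millimetres directly. The only transform is the Y-flip y_m = 168.782 − y_svg.

Shape 1 is a open polyline drawn with `<polyline>`. Its stroke #ff00ff means score at S578, F1810. After flipping Y the toolpath is (71.684,30.992) → (37.608,19.786) → (73.331,152.299) → (99.698,16.438).

Shape 2 is a rectangle drawn with `<rect>`. Its stroke #0000ff means engrave at S282, F2793. After flipping Y the toolpath is (65.810,94.930) → (111.252,94.930) → (111.252,29.037) → (65.810,29.037) → (65.810,94.930), returning to the start.

Shape 3 is a open polyline drawn with `<polyline>`. Its stroke #0000ff means engrave at S282, F2793. After flipping Y the toolpath is (81.993,134.012) → (149.548,148.942) → (147.191,39.134) → (103.079,53.338) → (36.349,14.489) → (137.110,103.611).

Shape 4 is a cubic bezier drawn with `<path>`. Its stroke #0000ff means engrave at S282, F2793. After flipping Y the toolpath is (87.968,16.186) → (75.240,15.203) → (61.114,31.802) → (46.937,55.503) → (34.057,75.829) → (23.820,82.300).

; LightBurn 1.4.05
; GRBL device profile, absolute coords
G21
G90
G0 X71.684 Y30.992
M3 S578
G1 X37.608 Y19.786 F1810
G1 X73.331 Y152.299
G1 X99.698 Y16.438
M5
G0 X65.810 Y94.930
M3 S282
G1 X111.252 Y94.930 F2793
G1 X111.252 Y29.037
G1 X65.810 Y29.037
G1 X65.810 Y94.930
M5
G0 X81.993 Y134.012
M3 S282
G1 X149.548 Y148.942 F2793
G1 X147.191 Y39.134
G1 X103.079 Y53.338
G1 X36.349 Y14.489
G1 X137.110 Y103.611
M5
G0 X87.968 Y16.186
M3 S282
G1 X75.240 Y15.203 F2793
G1 X61.114 Y31.802
G1 X46.937 Y55.503
G1 X34.057 Y75.829
G1 X23.820 Y82.300
M5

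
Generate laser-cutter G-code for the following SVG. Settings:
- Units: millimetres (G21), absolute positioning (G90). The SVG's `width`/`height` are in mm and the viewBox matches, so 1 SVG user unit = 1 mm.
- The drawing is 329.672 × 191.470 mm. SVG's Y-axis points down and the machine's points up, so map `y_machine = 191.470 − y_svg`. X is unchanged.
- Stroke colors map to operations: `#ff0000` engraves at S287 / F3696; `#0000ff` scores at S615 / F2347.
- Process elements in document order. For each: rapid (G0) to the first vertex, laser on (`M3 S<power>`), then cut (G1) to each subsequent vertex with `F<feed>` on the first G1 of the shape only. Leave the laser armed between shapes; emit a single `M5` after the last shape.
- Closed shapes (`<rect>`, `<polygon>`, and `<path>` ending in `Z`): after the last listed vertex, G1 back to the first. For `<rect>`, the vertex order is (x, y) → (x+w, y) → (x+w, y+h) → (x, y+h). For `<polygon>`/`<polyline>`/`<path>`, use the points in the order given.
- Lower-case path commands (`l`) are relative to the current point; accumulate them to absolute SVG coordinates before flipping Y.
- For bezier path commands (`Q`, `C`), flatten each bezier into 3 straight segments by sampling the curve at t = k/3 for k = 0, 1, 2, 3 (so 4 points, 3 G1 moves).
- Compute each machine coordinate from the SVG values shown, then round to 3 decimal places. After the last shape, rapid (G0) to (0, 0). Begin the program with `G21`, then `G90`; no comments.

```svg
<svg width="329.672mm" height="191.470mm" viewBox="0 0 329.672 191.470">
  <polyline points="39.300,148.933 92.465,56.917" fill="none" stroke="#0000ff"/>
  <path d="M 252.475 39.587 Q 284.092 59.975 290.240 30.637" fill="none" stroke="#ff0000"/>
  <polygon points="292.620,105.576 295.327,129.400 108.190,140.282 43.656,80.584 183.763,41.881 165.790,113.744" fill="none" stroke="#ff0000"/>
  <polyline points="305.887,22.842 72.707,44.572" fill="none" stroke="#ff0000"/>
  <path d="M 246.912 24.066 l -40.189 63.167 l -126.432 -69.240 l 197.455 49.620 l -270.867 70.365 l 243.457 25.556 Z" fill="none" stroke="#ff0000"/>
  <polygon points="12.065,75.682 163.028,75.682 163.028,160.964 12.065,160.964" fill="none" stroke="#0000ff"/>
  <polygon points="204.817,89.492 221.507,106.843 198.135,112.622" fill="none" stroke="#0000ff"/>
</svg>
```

G21
G90
G0 X39.300 Y42.537
M3 S615
G1 X92.465 Y134.553 F2347
G0 X252.475 Y151.883
M3 S287
G1 X270.723 Y143.816 F3696
G1 X283.311 Y146.799
G1 X290.240 Y160.833
G0 X292.620 Y85.894
M3 S287
G1 X295.327 Y62.070 F3696
G1 X108.190 Y51.188
G1 X43.656 Y110.886
G1 X183.763 Y149.589
G1 X165.790 Y77.726
G1 X292.620 Y85.894
G0 X305.887 Y168.628
M3 S287
G1 X72.707 Y146.898 F3696
G0 X246.912 Y167.404
M3 S287
G1 X206.723 Y104.237 F3696
G1 X80.291 Y173.477
G1 X277.746 Y123.857
G1 X6.879 Y53.492
G1 X250.336 Y27.936
G1 X246.912 Y167.404
G0 X12.065 Y115.788
M3 S615
G1 X163.028 Y115.788 F2347
G1 X163.028 Y30.506
G1 X12.065 Y30.506
G1 X12.065 Y115.788
G0 X204.817 Y101.978
M3 S615
G1 X221.507 Y84.627 F2347
G1 X198.135 Y78.848
G1 X204.817 Y101.978
M5
G0 X0.000 Y0.000

viewBox `0 0 329.672 191.470` with mm width/height → 1 unit = 1 mm. Flip: y_m = 191.470 − y_svg.

**Shape 1** — `<polyline>` line segment, stroke `#0000ff` → score (S615, F2347). Machine vertices: (39.300,42.537) → (92.465,134.553). Open path.

**Shape 2** — `<path>` quadratic bezier, stroke `#ff0000` → engrave (S287, F3696). Control points (SVG): P0=(252.475,39.587), P1=(284.092,59.975), P2=(290.240,30.637); sampled at t=k/3. Machine vertices: (252.475,151.883) → (270.723,143.816) → (283.311,146.799) → (290.240,160.833). Open path.

**Shape 3** — `<polygon>` closed polygon, stroke `#ff0000` → engrave (S287, F3696). Machine vertices: (292.620,85.894) → (295.327,62.070) → (108.190,51.188) → (43.656,110.886) → (183.763,149.589) → (165.790,77.726) → (292.620,85.894). Closed: final G1 returns to the first vertex.

**Shape 4** — `<polyline>` line segment, stroke `#ff0000` → engrave (S287, F3696). Machine vertices: (305.887,168.628) → (72.707,146.898). Open path.

**Shape 5** — `<path>` closed polygon, stroke `#ff0000` → engrave (S287, F3696). Machine vertices: (246.912,167.404) → (206.723,104.237) → (80.291,173.477) → (277.746,123.857) → (6.879,53.492) → (250.336,27.936) → (246.912,167.404). Closed: final G1 returns to the first vertex.

**Shape 6** — `<polygon>` rectangle, stroke `#0000ff` → score (S615, F2347). Machine vertices: (12.065,115.788) → (163.028,115.788) → (163.028,30.506) → (12.065,30.506) → (12.065,115.788). Closed: final G1 returns to the first vertex.

**Shape 7** — `<polygon>` regular polygon, stroke `#0000ff` → score (S615, F2347). Machine vertices: (204.817,101.978) → (221.507,84.627) → (198.135,78.848) → (204.817,101.978). Closed: final G1 returns to the first vertex.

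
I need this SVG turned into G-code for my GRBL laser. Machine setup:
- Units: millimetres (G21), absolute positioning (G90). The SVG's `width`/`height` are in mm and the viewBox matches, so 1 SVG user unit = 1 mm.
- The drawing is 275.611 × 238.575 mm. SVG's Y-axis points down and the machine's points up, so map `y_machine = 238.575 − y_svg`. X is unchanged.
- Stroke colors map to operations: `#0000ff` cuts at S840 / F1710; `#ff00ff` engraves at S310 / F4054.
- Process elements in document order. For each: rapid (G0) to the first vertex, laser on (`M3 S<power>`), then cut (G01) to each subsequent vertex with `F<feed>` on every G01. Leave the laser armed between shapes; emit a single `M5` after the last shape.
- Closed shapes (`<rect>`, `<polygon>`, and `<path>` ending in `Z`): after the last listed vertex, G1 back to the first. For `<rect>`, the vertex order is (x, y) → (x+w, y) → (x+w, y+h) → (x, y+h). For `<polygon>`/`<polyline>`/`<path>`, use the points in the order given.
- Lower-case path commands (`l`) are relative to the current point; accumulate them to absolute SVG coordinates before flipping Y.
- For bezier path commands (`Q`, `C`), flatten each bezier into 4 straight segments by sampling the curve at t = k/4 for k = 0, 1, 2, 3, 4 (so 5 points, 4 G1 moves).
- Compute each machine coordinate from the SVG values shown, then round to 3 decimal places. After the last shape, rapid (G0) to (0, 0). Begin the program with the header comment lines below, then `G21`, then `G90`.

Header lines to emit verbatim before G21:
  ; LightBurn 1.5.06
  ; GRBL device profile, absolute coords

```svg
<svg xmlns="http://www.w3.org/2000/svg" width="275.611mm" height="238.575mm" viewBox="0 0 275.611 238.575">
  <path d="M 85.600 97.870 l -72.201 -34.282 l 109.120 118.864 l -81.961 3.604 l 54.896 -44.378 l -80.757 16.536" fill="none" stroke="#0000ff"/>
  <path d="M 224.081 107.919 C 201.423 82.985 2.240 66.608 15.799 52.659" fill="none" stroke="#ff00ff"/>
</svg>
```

; LightBurn 1.5.06
; GRBL device profile, absolute coords
G21
G90
G0 X85.600 Y140.705
M3 S840
G01 X13.399 Y174.987 F1710
G01 X122.519 Y56.123 F1710
G01 X40.558 Y52.519 F1710
G01 X95.454 Y96.897 F1710
G01 X14.697 Y80.361 F1710
G0 X224.081 Y130.656
M3 S310
G01 X180.071 Y147.848 F4054
G01 X106.359 Y162.405 F4054
G01 X39.437 Y174.903 F4054
G01 X15.799 Y185.916 F4054
M5
G0 X0.000 Y0.000

1 u = 1 mm; y_m = 238.575 − y.

[1] `<path>` open polyline, #0000ff→cut S840 F1710: (85.600,140.705) → (13.399,174.987) → (122.519,56.123) → (40.558,52.519) → (95.454,96.897) → (14.697,80.361)

[2] `<path>` cubic bezier, #ff00ff→engrave S310 F4054: (224.081,130.656) → (180.071,147.848) → (106.359,162.405) → (39.437,174.903) → (15.799,185.916)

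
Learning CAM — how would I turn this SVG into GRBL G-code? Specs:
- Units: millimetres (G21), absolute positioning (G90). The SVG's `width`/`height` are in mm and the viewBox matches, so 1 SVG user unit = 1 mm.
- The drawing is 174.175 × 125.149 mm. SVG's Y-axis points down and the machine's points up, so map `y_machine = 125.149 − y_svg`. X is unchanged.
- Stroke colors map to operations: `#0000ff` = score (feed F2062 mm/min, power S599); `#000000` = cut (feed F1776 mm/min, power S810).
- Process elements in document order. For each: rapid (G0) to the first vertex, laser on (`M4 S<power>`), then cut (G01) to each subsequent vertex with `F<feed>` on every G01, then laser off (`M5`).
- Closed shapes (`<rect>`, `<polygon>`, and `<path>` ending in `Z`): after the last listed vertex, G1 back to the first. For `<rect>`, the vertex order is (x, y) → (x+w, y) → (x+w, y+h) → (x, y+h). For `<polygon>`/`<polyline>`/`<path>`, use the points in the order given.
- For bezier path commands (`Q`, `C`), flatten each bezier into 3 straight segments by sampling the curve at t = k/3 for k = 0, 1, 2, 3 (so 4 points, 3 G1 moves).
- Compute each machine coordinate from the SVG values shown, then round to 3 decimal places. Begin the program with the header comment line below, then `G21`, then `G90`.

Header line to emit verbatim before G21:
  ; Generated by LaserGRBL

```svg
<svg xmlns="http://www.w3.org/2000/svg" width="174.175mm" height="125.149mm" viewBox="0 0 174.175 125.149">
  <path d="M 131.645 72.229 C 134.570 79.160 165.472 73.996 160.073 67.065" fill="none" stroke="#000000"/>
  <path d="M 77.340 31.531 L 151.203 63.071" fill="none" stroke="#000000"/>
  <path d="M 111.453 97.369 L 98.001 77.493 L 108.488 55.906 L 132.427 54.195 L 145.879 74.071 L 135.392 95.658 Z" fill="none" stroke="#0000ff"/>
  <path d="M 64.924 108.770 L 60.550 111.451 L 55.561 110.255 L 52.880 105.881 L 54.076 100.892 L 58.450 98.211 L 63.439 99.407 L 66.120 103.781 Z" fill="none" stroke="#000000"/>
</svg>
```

; Generated by LaserGRBL
G21
G90
G0 X131.645 Y52.920
M4 S810
G01 X141.515 Y49.638 F1776
G01 X155.752 Y52.125 F1776
G01 X160.073 Y58.084 F1776
M5
G0 X77.340 Y93.618
M4 S810
G01 X151.203 Y62.078 F1776
M5
G0 X111.453 Y27.780
M4 S599
G01 X98.001 Y47.656 F2062
G01 X108.488 Y69.243 F2062
G01 X132.427 Y70.954 F2062
G01 X145.879 Y51.078 F2062
G01 X135.392 Y29.491 F2062
G01 X111.453 Y27.780 F2062
M5
G0 X64.924 Y16.379
M4 S810
G01 X60.550 Y13.698 F1776
G01 X55.561 Y14.894 F1776
G01 X52.880 Y19.268 F1776
G01 X54.076 Y24.257 F1776
G01 X58.450 Y26.938 F1776
G01 X63.439 Y25.742 F1776
G01 X66.120 Y21.368 F1776
G01 X64.924 Y16.379 F1776
M5

Since the viewBox matches the mm dimensions, user units are millimetres directly. The only transform is the Y-flip y_m = 125.149 − y_svg.

Shape 1 is a cubic bezier drawn with `<path>`. Its stroke #000000 means cut at S810, F1776. After flipping Y the toolpath is (131.645,52.920) → (141.515,49.638) → (155.752,52.125) → (160.073,58.084).

Shape 2 is a line segment drawn with `<path>`. Its stroke #000000 means cut at S810, F1776. After flipping Y the toolpath is (77.340,93.618) → (151.203,62.078).

Shape 3 is a regular polygon drawn with `<path>`. Its stroke #0000ff means score at S599, F2062. After flipping Y the toolpath is (111.453,27.780) → (98.001,47.656) → (108.488,69.243) → (132.427,70.954) → (145.879,51.078) → (135.392,29.491) → (111.453,27.780), returning to the start.

Shape 4 is a regular polygon drawn with `<path>`. Its stroke #000000 means cut at S810, F1776. After flipping Y the toolpath is (64.924,16.379) → (60.550,13.698) → (55.561,14.894) → (52.880,19.268) → (54.076,24.257) → (58.450,26.938) → (63.439,25.742) → (66.120,21.368) → (64.924,16.379), returning to the start.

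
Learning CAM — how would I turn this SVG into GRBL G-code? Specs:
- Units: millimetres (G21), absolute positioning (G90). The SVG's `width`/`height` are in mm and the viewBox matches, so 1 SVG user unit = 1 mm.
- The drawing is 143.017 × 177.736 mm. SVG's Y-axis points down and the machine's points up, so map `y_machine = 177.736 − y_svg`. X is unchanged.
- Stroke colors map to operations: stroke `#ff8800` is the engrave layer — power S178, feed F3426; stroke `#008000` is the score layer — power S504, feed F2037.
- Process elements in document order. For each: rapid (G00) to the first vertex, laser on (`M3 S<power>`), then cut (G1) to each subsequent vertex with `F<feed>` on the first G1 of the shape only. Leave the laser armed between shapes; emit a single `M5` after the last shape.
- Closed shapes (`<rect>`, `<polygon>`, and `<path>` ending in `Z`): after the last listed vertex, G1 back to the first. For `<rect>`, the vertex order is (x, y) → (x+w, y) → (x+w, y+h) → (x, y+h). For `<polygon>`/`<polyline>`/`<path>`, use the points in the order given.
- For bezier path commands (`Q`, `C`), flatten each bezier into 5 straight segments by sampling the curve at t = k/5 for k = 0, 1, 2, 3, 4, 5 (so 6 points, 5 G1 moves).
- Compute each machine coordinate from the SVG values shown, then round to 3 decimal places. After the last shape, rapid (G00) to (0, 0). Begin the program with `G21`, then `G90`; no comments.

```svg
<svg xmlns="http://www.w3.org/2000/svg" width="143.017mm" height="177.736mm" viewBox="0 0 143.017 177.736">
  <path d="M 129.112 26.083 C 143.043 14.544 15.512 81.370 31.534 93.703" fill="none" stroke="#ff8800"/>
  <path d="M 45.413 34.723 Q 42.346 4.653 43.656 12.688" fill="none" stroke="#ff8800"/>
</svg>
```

viewBox `0 0 143.017 177.736` with mm width/height → 1 unit = 1 mm. Flip: y_m = 177.736 − y_svg.

**Shape 1** — `<path>` cubic bezier, stroke `#ff8800` → engrave (S178, F3426). Control points (SVG): P0=(129.112,26.083), P1=(143.043,14.544), P2=(15.512,81.370), P3=(31.534,93.703); sampled at t=k/5. Machine vertices: (129.112,151.653) → (122.775,150.235) → (96.168,136.388) → (62.972,116.486) → (36.867,96.909) → (31.534,84.033). Open path.

**Shape 2** — `<path>` quadratic bezier, stroke `#ff8800` → engrave (S178, F3426). Control points (SVG): P0=(45.413,34.723), P1=(42.346,4.653), P2=(43.656,12.688); sampled at t=k/5. Machine vertices: (45.413,143.013) → (44.361,153.517) → (43.660,160.972) → (43.308,165.379) → (43.307,166.738) → (43.656,165.048). Open path.

G21
G90
G00 X129.112 Y151.653
M3 S178
G1 X122.775 Y150.235 F3426
G1 X96.168 Y136.388
G1 X62.972 Y116.486
G1 X36.867 Y96.909
G1 X31.534 Y84.033
G00 X45.413 Y143.013
M3 S178
G1 X44.361 Y153.517 F3426
G1 X43.660 Y160.972
G1 X43.308 Y165.379
G1 X43.307 Y166.738
G1 X43.656 Y165.048
M5
G00 X0.000 Y0.000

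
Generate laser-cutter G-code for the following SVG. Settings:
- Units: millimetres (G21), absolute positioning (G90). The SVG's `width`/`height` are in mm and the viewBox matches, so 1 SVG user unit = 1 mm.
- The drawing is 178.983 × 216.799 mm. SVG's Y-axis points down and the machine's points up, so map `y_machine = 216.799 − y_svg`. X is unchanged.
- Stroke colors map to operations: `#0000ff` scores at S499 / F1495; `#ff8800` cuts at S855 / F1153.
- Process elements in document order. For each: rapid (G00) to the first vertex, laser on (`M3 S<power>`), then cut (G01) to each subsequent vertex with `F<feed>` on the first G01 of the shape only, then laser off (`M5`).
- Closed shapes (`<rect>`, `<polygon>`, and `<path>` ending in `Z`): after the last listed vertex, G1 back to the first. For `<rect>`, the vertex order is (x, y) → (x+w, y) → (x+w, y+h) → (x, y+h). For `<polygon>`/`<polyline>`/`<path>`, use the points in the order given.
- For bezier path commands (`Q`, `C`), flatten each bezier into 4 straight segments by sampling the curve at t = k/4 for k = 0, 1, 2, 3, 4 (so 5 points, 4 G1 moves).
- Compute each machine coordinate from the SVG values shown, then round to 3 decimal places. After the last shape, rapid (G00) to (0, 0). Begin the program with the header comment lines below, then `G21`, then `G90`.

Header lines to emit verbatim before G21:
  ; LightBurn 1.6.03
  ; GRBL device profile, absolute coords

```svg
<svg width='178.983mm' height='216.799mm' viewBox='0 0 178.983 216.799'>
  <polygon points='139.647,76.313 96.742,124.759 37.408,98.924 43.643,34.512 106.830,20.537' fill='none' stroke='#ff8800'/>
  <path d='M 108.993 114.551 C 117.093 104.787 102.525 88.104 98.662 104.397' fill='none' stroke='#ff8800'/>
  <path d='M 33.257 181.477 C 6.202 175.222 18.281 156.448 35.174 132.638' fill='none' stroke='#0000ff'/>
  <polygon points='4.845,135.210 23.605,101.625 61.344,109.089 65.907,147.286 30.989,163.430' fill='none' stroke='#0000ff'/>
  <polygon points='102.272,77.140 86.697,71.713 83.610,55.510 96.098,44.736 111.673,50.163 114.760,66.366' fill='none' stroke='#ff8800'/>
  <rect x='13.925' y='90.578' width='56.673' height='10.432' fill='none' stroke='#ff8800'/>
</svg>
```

; LightBurn 1.6.03
; GRBL device profile, absolute coords
G21
G90
G00 X139.647 Y140.486
M3 S855
G01 X96.742 Y92.040 F1153
G01 X37.408 Y117.875
G01 X43.643 Y182.287
G01 X106.830 Y196.262
G01 X139.647 Y140.486
M5
G00 X108.993 Y102.248
M3 S855
G01 X111.339 Y110.245 F1153
G01 X108.314 Y117.096
G01 X103.045 Y119.062
G01 X98.662 Y112.402
M5
G00 X33.257 Y35.322
M3 S499
G01 X19.767 Y42.244 F1495
G01 X17.735 Y53.158
G01 X23.943 Y67.365
G01 X35.174 Y84.161
M5
G00 X4.845 Y81.589
M3 S499
G01 X23.605 Y115.174 F1495
G01 X61.344 Y107.710
G01 X65.907 Y69.513
G01 X30.989 Y53.369
G01 X4.845 Y81.589
M5
G00 X102.272 Y139.659
M3 S855
G01 X86.697 Y145.086 F1153
G01 X83.610 Y161.289
G01 X96.098 Y172.063
G01 X111.673 Y166.636
G01 X114.760 Y150.433
G01 X102.272 Y139.659
M5
G00 X13.925 Y126.221
M3 S855
G01 X70.598 Y126.221 F1153
G01 X70.598 Y115.789
G01 X13.925 Y115.789
G01 X13.925 Y126.221
M5
G00 X0.000 Y0.000

Since the viewBox matches the mm dimensions, user units are millimetres directly. The only transform is the Y-flip y_m = 216.799 − y_svg.

Shape 1 is a regular polygon drawn with `<polygon>`. Its stroke #ff8800 means cut at S855, F1153. After flipping Y the toolpath is (139.647,140.486) → (96.742,92.040) → (37.408,117.875) → (43.643,182.287) → (106.830,196.262) → (139.647,140.486), returning to the start.

Shape 2 is a cubic bezier drawn with `<path>`. Its stroke #ff8800 means cut at S855, F1153. After flipping Y the toolpath is (108.993,102.248) → (111.339,110.245) → (108.314,117.096) → (103.045,119.062) → (98.662,112.402).

Shape 3 is a cubic bezier drawn with `<path>`. Its stroke #0000ff means score at S499, F1495. After flipping Y the toolpath is (33.257,35.322) → (19.767,42.244) → (17.735,53.158) → (23.943,67.365) → (35.174,84.161).

Shape 4 is a regular polygon drawn with `<polygon>`. Its stroke #0000ff means score at S499, F1495. After flipping Y the toolpath is (4.845,81.589) → (23.605,115.174) → (61.344,107.710) → (65.907,69.513) → (30.989,53.369) → (4.845,81.589), returning to the start.

Shape 5 is a regular polygon drawn with `<polygon>`. Its stroke #ff8800 means cut at S855, F1153. After flipping Y the toolpath is (102.272,139.659) → (86.697,145.086) → (83.610,161.289) → (96.098,172.063) → (111.673,166.636) → (114.760,150.433) → (102.272,139.659), returning to the start.

Shape 6 is a rectangle drawn with `<rect>`. Its stroke #ff8800 means cut at S855, F1153. After flipping Y the toolpath is (13.925,126.221) → (70.598,126.221) → (70.598,115.789) → (13.925,115.789) → (13.925,126.221), returning to the start.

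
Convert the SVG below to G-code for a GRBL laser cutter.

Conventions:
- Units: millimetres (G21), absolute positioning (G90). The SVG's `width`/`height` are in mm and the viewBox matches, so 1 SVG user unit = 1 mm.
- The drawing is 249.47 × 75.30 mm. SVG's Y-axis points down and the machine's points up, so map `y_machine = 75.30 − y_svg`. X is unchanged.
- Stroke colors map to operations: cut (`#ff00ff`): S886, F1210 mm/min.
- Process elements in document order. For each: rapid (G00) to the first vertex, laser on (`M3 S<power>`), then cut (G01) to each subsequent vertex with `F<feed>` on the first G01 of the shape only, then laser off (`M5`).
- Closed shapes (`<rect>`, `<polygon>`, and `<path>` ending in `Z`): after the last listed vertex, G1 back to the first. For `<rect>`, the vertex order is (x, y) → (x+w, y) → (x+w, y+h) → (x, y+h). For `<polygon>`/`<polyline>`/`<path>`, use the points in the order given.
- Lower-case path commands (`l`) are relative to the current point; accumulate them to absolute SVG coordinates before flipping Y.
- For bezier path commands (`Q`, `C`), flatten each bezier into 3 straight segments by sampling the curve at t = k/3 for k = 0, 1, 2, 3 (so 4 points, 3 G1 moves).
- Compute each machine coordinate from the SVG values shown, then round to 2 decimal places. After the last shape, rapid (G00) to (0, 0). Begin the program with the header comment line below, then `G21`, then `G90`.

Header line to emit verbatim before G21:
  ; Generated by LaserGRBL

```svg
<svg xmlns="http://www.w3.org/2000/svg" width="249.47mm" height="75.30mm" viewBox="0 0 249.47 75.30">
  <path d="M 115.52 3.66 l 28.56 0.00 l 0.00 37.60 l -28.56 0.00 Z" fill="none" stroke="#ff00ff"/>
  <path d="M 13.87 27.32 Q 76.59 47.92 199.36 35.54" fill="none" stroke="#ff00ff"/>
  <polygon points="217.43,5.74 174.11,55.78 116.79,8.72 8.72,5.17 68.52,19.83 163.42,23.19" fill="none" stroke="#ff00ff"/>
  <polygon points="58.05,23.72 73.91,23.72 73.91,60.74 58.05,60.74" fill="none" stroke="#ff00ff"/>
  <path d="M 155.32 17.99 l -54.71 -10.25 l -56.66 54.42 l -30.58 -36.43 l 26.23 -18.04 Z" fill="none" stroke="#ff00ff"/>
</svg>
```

1 u = 1 mm; y_m = 75.30 − y.

[1] `<path>` rectangle, #ff00ff→cut S886 F1210: (115.52,71.64) → (144.08,71.64) → (144.08,34.04) → (115.52,34.04) → (115.52,71.64) (closed)

[2] `<path>` quadratic bezier, #ff00ff→cut S886 F1210: (13.87,47.98) → (62.36,37.91) → (124.19,35.17) → (199.36,39.76)

[3] `<polygon>` closed polygon, #ff00ff→cut S886 F1210: (217.43,69.56) → (174.11,19.52) → (116.79,66.58) → (8.72,70.13) → (68.52,55.47) → (163.42,52.11) → (217.43,69.56) (closed)

[4] `<polygon>` rectangle, #ff00ff→cut S886 F1210: (58.05,51.58) → (73.91,51.58) → (73.91,14.56) → (58.05,14.56) → (58.05,51.58) (closed)

[5] `<path>` closed polygon, #ff00ff→cut S886 F1210: (155.32,57.31) → (100.61,67.56) → (43.95,13.14) → (13.37,49.57) → (39.60,67.61) → (155.32,57.31) (closed)

; Generated by LaserGRBL
G21
G90
G00 X115.52 Y71.64
M3 S886
G01 X144.08 Y71.64 F1210
G01 X144.08 Y34.04
G01 X115.52 Y34.04
G01 X115.52 Y71.64
M5
G00 X13.87 Y47.98
M3 S886
G01 X62.36 Y37.91 F1210
G01 X124.19 Y35.17
G01 X199.36 Y39.76
M5
G00 X217.43 Y69.56
M3 S886
G01 X174.11 Y19.52 F1210
G01 X116.79 Y66.58
G01 X8.72 Y70.13
G01 X68.52 Y55.47
G01 X163.42 Y52.11
G01 X217.43 Y69.56
M5
G00 X58.05 Y51.58
M3 S886
G01 X73.91 Y51.58 F1210
G01 X73.91 Y14.56
G01 X58.05 Y14.56
G01 X58.05 Y51.58
M5
G00 X155.32 Y57.31
M3 S886
G01 X100.61 Y67.56 F1210
G01 X43.95 Y13.14
G01 X13.37 Y49.57
G01 X39.60 Y67.61
G01 X155.32 Y57.31
M5
G00 X0.00 Y0.00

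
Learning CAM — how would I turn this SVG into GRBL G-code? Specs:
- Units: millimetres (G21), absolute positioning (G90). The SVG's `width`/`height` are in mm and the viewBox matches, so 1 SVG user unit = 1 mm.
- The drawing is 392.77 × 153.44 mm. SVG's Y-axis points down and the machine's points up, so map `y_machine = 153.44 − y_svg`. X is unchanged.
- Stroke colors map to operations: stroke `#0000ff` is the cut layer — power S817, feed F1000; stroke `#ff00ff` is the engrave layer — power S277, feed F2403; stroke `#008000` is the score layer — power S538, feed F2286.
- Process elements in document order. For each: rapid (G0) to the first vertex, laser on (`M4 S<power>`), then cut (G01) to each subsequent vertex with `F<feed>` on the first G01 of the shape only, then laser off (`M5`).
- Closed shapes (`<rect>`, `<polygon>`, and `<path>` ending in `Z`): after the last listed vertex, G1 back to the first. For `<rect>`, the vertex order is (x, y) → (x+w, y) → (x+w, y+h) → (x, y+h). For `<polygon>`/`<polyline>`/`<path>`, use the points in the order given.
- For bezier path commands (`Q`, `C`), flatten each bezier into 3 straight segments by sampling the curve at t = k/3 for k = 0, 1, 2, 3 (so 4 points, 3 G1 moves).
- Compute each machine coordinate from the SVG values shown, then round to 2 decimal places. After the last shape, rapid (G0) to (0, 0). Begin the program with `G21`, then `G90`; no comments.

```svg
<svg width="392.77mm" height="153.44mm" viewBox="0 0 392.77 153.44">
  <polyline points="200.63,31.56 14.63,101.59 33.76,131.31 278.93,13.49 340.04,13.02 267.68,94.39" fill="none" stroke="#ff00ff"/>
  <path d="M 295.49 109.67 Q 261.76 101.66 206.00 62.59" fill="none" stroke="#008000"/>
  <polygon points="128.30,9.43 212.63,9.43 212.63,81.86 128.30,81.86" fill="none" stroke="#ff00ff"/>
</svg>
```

viewBox `0 0 392.77 153.44` with mm width/height → 1 unit = 1 mm. Flip: y_m = 153.44 − y_svg.

**Shape 1** — `<polyline>` open polyline, stroke `#ff00ff` → engrave (S277, F2403). Machine vertices: (200.63,121.88) → (14.63,51.85) → (33.76,22.13) → (278.93,139.95) → (340.04,140.42) → (267.68,59.05). Open path.

**Shape 2** — `<path>` quadratic bezier, stroke `#008000` → score (S538, F2286). Control points (SVG): P0=(295.49,109.67), P1=(261.76,101.66), P2=(206.00,62.59); sampled at t=k/3. Machine vertices: (295.49,43.77) → (270.56,52.56) → (240.73,68.25) → (206.00,90.85). Open path.

**Shape 3** — `<polygon>` rectangle, stroke `#ff00ff` → engrave (S277, F2403). Machine vertices: (128.30,144.01) → (212.63,144.01) → (212.63,71.58) → (128.30,71.58) → (128.30,144.01). Closed: final G1 returns to the first vertex.

G21
G90
G0 X200.63 Y121.88
M4 S277
G01 X14.63 Y51.85 F2403
G01 X33.76 Y22.13
G01 X278.93 Y139.95
G01 X340.04 Y140.42
G01 X267.68 Y59.05
M5
G0 X295.49 Y43.77
M4 S538
G01 X270.56 Y52.56 F2286
G01 X240.73 Y68.25
G01 X206.00 Y90.85
M5
G0 X128.30 Y144.01
M4 S277
G01 X212.63 Y144.01 F2403
G01 X212.63 Y71.58
G01 X128.30 Y71.58
G01 X128.30 Y144.01
M5
G0 X0.00 Y0.00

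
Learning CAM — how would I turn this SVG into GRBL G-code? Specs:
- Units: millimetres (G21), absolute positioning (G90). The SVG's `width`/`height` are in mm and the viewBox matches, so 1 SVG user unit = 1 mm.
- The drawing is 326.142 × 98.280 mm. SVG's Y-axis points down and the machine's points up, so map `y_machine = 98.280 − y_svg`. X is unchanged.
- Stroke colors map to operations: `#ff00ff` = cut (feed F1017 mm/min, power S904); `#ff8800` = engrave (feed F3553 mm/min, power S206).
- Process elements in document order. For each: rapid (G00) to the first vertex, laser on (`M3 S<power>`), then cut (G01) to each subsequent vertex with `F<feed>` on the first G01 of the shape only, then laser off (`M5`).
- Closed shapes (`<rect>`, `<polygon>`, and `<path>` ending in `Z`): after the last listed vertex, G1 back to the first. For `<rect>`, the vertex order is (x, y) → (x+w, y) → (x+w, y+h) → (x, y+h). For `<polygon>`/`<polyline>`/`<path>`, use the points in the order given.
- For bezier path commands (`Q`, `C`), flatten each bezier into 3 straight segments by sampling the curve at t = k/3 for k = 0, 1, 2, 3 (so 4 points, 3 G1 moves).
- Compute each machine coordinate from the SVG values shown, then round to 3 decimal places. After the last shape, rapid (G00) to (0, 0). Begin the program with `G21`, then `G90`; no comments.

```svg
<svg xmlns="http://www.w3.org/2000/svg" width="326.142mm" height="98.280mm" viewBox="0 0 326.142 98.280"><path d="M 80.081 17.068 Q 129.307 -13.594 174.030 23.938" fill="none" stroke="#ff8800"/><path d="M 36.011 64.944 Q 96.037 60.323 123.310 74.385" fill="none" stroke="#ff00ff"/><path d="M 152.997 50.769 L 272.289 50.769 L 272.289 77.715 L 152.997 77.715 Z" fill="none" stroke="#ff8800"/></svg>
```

G21
G90
G00 X80.081 Y81.212
M3 S206
G01 X112.398 Y94.076 F3553
G01 X143.714 Y91.786
G01 X174.030 Y74.342
M5
G00 X36.011 Y33.336
M3 S904
G01 X72.389 Y34.341 F1017
G01 X101.489 Y31.194
G01 X123.310 Y23.895
M5
G00 X152.997 Y47.511
M3 S206
G01 X272.289 Y47.511 F3553
G01 X272.289 Y20.565
G01 X152.997 Y20.565
G01 X152.997 Y47.511
M5
G00 X0.000 Y0.000

1 u = 1 mm; y_m = 98.280 − y.

[1] `<path>` quadratic bezier, #ff8800→engrave S206 F3553: (80.081,81.212) → (112.398,94.076) → (143.714,91.786) → (174.030,74.342)

[2] `<path>` quadratic bezier, #ff00ff→cut S904 F1017: (36.011,33.336) → (72.389,34.341) → (101.489,31.194) → (123.310,23.895)

[3] `<path>` rectangle, #ff8800→engrave S206 F3553: (152.997,47.511) → (272.289,47.511) → (272.289,20.565) → (152.997,20.565) → (152.997,47.511) (closed)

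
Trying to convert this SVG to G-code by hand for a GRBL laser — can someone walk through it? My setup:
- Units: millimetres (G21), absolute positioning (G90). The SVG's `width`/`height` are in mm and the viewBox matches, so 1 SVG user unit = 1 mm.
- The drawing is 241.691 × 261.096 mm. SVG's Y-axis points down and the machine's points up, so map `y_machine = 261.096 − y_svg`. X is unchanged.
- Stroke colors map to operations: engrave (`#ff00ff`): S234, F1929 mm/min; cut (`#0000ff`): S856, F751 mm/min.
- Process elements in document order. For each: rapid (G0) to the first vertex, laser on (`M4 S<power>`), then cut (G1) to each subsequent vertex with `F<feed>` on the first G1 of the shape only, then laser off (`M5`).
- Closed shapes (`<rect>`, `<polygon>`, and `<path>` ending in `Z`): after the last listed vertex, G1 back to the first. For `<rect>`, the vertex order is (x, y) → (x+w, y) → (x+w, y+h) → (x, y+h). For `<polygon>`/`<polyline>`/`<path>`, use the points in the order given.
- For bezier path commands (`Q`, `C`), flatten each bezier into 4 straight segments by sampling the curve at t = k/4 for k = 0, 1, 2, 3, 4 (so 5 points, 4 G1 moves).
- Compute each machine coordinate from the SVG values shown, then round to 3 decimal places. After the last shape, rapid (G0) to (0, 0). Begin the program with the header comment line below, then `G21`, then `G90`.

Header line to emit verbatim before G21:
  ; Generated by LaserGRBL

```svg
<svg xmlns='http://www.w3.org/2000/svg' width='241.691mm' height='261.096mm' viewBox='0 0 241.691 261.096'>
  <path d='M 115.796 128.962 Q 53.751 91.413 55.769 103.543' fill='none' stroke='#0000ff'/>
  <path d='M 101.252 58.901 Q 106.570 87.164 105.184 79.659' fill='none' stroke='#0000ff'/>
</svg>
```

Since the viewBox matches the mm dimensions, user units are millimetres directly. The only transform is the Y-flip y_m = 261.096 − y_svg.

Shape 1 is a quadratic bezier drawn with `<path>`. Its stroke #0000ff means cut at S856, F751. After flipping Y the toolpath is (115.796,132.134) → (88.777,147.804) → (69.767,157.263) → (58.764,160.513) → (55.769,157.553).

Shape 2 is a quadratic bezier drawn with `<path>`. Its stroke #0000ff means cut at S856, F751. After flipping Y the toolpath is (101.252,202.195) → (103.492,190.299) → (104.894,182.874) → (105.458,179.920) → (105.184,181.437).

; Generated by LaserGRBL
G21
G90
G0 X115.796 Y132.134
M4 S856
G1 X88.777 Y147.804 F751
G1 X69.767 Y157.263
G1 X58.764 Y160.513
G1 X55.769 Y157.553
M5
G0 X101.252 Y202.195
M4 S856
G1 X103.492 Y190.299 F751
G1 X104.894 Y182.874
G1 X105.458 Y179.920
G1 X105.184 Y181.437
M5
G0 X0.000 Y0.000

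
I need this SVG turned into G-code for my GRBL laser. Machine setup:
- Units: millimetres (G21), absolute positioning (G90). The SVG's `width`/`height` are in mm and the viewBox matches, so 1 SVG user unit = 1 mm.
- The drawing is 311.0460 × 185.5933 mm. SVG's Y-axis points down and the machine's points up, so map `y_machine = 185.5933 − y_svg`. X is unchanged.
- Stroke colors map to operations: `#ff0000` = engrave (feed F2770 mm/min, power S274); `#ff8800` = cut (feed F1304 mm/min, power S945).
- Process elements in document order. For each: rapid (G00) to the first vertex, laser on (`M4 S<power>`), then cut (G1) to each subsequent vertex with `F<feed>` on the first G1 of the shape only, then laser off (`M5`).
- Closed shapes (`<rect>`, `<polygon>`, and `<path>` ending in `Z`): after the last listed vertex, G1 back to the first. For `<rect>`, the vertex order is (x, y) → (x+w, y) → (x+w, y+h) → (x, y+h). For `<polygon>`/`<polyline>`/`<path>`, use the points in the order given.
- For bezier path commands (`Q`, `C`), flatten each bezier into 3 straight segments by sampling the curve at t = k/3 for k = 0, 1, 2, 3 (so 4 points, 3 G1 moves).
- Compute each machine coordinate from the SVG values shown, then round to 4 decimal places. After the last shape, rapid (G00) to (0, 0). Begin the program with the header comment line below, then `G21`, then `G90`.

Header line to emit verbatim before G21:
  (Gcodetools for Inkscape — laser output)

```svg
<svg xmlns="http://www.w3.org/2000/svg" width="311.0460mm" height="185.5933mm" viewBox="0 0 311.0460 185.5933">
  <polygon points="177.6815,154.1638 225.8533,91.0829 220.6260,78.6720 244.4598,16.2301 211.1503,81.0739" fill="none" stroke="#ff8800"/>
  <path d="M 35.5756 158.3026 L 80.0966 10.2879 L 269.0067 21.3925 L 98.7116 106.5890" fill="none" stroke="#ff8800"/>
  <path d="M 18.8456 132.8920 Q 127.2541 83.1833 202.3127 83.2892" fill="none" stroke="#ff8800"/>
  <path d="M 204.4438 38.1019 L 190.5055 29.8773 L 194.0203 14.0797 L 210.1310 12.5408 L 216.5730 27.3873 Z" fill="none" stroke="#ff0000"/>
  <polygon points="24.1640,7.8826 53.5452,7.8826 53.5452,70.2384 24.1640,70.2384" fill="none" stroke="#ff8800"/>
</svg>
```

Since the viewBox matches the mm dimensions, user units are millimetres directly. The only transform is the Y-flip y_m = 185.5933 − y_svg.

Shape 1 is a closed polygon drawn with `<polygon>`. Its stroke #ff8800 means cut at S945, F1304. After flipping Y the toolpath is (177.6815,31.4295) → (225.8533,94.5104) → (220.6260,106.9213) → (244.4598,169.3632) → (211.1503,104.5194) → (177.6815,31.4295), returning to the start.

Shape 2 is a open polyline drawn with `<path>`. Its stroke #ff8800 means cut at S945, F1304. After flipping Y the toolpath is (35.5756,27.2907) → (80.0966,175.3054) → (269.0067,164.2008) → (98.7116,79.0043).

Shape 3 is a quadratic bezier drawn with `<path>`. Its stroke #ff8800 means cut at S945, F1304. After flipping Y the toolpath is (18.8456,52.7013) → (87.4124,80.3055) → (148.5681,96.8397) → (202.3127,102.3041).

Shape 4 is a regular polygon drawn with `<path>`. Its stroke #ff0000 means engrave at S274, F2770. After flipping Y the toolpath is (204.4438,147.4914) → (190.5055,155.7160) → (194.0203,171.5136) → (210.1310,173.0525) → (216.5730,158.2060) → (204.4438,147.4914), returning to the start.

Shape 5 is a rectangle drawn with `<polygon>`. Its stroke #ff8800 means cut at S945, F1304. After flipping Y the toolpath is (24.1640,177.7107) → (53.5452,177.7107) → (53.5452,115.3549) → (24.1640,115.3549) → (24.1640,177.7107), returning to the start.

(Gcodetools for Inkscape — laser output)
G21
G90
G00 X177.6815 Y31.4295
M4 S945
G1 X225.8533 Y94.5104 F1304
G1 X220.6260 Y106.9213
G1 X244.4598 Y169.3632
G1 X211.1503 Y104.5194
G1 X177.6815 Y31.4295
M5
G00 X35.5756 Y27.2907
M4 S945
G1 X80.0966 Y175.3054 F1304
G1 X269.0067 Y164.2008
G1 X98.7116 Y79.0043
M5
G00 X18.8456 Y52.7013
M4 S945
G1 X87.4124 Y80.3055 F1304
G1 X148.5681 Y96.8397
G1 X202.3127 Y102.3041
M5
G00 X204.4438 Y147.4914
M4 S274
G1 X190.5055 Y155.7160 F2770
G1 X194.0203 Y171.5136
G1 X210.1310 Y173.0525
G1 X216.5730 Y158.2060
G1 X204.4438 Y147.4914
M5
G00 X24.1640 Y177.7107
M4 S945
G1 X53.5452 Y177.7107 F1304
G1 X53.5452 Y115.3549
G1 X24.1640 Y115.3549
G1 X24.1640 Y177.7107
M5
G00 X0.0000 Y0.0000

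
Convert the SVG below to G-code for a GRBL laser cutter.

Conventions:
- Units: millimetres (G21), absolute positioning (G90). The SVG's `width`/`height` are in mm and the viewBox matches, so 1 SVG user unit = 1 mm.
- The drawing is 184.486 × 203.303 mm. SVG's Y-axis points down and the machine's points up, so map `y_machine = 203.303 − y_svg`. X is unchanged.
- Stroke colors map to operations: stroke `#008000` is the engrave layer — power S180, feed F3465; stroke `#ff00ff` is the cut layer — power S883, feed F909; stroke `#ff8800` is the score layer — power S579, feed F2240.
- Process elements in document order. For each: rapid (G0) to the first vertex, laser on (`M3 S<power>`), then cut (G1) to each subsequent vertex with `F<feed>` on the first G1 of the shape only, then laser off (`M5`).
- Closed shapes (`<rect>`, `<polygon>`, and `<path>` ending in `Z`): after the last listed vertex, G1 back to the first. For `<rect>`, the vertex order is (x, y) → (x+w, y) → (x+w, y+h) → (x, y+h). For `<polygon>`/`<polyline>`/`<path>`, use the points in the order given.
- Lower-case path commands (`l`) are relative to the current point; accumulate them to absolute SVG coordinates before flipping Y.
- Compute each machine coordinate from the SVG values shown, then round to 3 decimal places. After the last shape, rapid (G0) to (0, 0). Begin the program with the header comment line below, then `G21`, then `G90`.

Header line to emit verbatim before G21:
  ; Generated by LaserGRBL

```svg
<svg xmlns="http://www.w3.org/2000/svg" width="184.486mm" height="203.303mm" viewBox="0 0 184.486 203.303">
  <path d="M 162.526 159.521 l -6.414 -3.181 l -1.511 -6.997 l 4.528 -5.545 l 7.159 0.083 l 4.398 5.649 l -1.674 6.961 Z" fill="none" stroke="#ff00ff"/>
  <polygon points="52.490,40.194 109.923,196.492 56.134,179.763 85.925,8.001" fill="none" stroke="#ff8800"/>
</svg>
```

; Generated by LaserGRBL
G21
G90
G0 X162.526 Y43.782
M3 S883
G1 X156.112 Y46.963 F909
G1 X154.601 Y53.960
G1 X159.129 Y59.505
G1 X166.288 Y59.422
G1 X170.686 Y53.773
G1 X169.012 Y46.812
G1 X162.526 Y43.782
M5
G0 X52.490 Y163.109
M3 S579
G1 X109.923 Y6.811 F2240
G1 X56.134 Y23.540
G1 X85.925 Y195.302
G1 X52.490 Y163.109
M5
G0 X0.000 Y0.000

Since the viewBox matches the mm dimensions, user units are millimetres directly. The only transform is the Y-flip y_m = 203.303 − y_svg.

Shape 1 is a regular polygon drawn with `<path>`. Its stroke #ff00ff means cut at S883, F909. After flipping Y the toolpath is (162.526,43.782) → (156.112,46.963) → (154.601,53.960) → (159.129,59.505) → (166.288,59.422) → (170.686,53.773) → (169.012,46.812) → (162.526,43.782), returning to the start.

Shape 2 is a closed polygon drawn with `<polygon>`. Its stroke #ff8800 means score at S579, F2240. After flipping Y the toolpath is (52.490,163.109) → (109.923,6.811) → (56.134,23.540) → (85.925,195.302) → (52.490,163.109), returning to the start.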